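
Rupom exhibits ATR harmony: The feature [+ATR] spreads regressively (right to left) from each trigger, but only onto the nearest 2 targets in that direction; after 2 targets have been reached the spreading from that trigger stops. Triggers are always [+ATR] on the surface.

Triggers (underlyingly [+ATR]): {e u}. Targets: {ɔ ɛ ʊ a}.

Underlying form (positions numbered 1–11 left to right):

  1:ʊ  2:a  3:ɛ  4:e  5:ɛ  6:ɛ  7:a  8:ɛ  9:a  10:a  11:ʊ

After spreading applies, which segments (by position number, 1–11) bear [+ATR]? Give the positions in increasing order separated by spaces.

2 3 4

From /e/ at 4 leftward: 3 /ɛ/ → [+ATR]; 2 /a/ → [+ATR]; bound reached.
Targets with no active source: positions 1 5 6 7 8 9 10 11 stay [-ATR].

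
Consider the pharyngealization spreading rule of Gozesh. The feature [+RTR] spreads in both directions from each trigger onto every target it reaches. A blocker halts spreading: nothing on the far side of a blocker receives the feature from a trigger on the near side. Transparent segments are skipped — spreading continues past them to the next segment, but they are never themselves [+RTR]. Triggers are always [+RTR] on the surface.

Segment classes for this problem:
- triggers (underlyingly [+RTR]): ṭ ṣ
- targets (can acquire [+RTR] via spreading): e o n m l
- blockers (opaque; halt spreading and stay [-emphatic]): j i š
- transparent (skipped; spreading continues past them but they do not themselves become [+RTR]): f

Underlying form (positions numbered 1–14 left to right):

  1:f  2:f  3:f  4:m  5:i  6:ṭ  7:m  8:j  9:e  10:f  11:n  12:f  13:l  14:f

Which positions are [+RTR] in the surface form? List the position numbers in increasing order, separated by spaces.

6 7

From /ṭ/ at 6 rightward: 7 /m/ → [+RTR]; 8 /j/ blocks.
From /ṭ/ at 6 leftward: 5 /i/ blocks.
Targets with no active source: positions 4 9 11 13 stay [-emphatic].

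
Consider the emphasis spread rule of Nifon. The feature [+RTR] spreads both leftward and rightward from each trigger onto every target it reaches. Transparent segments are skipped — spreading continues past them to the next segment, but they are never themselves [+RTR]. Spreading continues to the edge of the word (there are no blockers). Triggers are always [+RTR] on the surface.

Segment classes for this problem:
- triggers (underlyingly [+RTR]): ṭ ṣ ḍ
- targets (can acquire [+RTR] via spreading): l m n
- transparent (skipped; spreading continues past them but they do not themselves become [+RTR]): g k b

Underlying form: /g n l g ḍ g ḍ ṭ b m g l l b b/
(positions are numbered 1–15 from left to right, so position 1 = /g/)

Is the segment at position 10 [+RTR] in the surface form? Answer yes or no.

yes

From /ḍ/ at 5 rightward: 6 /g/ transparent; 7 /ḍ/ is itself a trigger — this domain ends here.
From /ḍ/ at 5 leftward: 4 /g/ transparent; 3 /l/ → [+RTR]; 2 /n/ → [+RTR]; 1 /g/ transparent; word edge.
From /ḍ/ at 7 rightward: 8 /ṭ/ is itself a trigger — this domain ends here.
From /ḍ/ at 7 leftward: 6 /g/ transparent; 5 /ḍ/ is itself a trigger — this domain ends here.
From /ṭ/ at 8 rightward: 9 /b/ transparent; 10 /m/ → [+RTR]; 11 /g/ transparent; 12 /l/ → [+RTR]; 13 /l/ → [+RTR]; 14 /b/ transparent; 15 /b/ transparent; word edge.
From /ṭ/ at 8 leftward: 7 /ḍ/ is itself a trigger — this domain ends here.
[+RTR] positions on the surface: 2 3 5 7 8 10 12 13.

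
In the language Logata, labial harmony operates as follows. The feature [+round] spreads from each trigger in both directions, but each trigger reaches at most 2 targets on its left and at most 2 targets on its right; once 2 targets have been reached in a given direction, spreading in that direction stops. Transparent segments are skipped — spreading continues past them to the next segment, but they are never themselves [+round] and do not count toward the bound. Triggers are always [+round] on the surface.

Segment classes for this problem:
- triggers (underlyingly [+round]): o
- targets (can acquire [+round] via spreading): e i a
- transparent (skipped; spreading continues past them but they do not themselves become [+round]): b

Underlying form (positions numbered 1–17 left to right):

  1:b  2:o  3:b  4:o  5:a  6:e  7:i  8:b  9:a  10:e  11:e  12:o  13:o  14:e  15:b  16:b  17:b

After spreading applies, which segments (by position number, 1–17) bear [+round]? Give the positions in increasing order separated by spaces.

2 4 5 6 10 11 12 13 14

From /o/ at 2 rightward: 3 /b/ transparent; 4 /o/ is itself a trigger — this domain ends here.
From /o/ at 2 leftward: 1 /b/ transparent; word edge.
From /o/ at 4 rightward: 5 /a/ → [+round]; 6 /e/ → [+round]; bound reached.
From /o/ at 4 leftward: 3 /b/ transparent; 2 /o/ is itself a trigger — this domain ends here.
From /o/ at 12 rightward: 13 /o/ is itself a trigger — this domain ends here.
From /o/ at 12 leftward: 11 /e/ → [+round]; 10 /e/ → [+round]; bound reached.
From /o/ at 13 rightward: 14 /e/ → [+round]; 15 /b/ transparent; 16 /b/ transparent; 17 /b/ transparent; word edge.
From /o/ at 13 leftward: 12 /o/ is itself a trigger — this domain ends here.
Targets with no active source: positions 7 9 stay [-round].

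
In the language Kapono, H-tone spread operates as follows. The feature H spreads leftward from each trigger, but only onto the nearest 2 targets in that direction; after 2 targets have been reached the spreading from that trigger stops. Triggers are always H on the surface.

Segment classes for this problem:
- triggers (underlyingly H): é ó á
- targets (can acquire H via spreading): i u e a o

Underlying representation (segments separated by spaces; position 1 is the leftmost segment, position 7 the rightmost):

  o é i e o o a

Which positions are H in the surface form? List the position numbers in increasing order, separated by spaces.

From /é/ at 2 leftward: 1 /o/ → H; word edge.
Targets with no active source: positions 3 4 5 6 7 stay [-high tone].

1 2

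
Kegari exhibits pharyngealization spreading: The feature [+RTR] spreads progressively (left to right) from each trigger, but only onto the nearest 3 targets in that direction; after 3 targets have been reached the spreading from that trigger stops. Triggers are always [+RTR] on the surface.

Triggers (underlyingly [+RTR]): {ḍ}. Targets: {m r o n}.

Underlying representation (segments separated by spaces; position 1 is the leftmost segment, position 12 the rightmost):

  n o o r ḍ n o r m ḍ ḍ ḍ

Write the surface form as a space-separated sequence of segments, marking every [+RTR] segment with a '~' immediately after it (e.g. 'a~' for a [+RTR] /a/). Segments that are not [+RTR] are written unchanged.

n o o r ḍ~ n~ o~ r~ m ḍ~ ḍ~ ḍ~

From /ḍ/ at 5 rightward: 6 /n/ → [+RTR]; 7 /o/ → [+RTR]; 8 /r/ → [+RTR]; bound reached.
From /ḍ/ at 10 rightward: 11 /ḍ/ is itself a trigger — this domain ends here.
From /ḍ/ at 11 rightward: 12 /ḍ/ is itself a trigger — this domain ends here.
From /ḍ/ at 12 rightward: word edge.
Targets with no active source: positions 1 2 3 4 9 stay [-emphatic].
[+RTR] positions on the surface: 5 6 7 8 10 11 12.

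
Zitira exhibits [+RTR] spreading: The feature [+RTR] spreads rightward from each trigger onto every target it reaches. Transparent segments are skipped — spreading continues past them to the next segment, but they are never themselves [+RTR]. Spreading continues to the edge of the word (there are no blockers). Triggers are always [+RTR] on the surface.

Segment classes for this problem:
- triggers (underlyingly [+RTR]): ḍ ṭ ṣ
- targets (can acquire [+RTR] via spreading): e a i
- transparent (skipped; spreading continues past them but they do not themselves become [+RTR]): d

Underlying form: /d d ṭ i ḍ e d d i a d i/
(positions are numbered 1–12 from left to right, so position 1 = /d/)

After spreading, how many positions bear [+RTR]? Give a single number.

7

From /ṭ/ at 3 rightward: 4 /i/ → [+RTR]; 5 /ḍ/ is itself a trigger — this domain ends here.
From /ḍ/ at 5 rightward: 6 /e/ → [+RTR]; 7 /d/ transparent; 8 /d/ transparent; 9 /i/ → [+RTR]; 10 /a/ → [+RTR]; 11 /d/ transparent; 12 /i/ → [+RTR]; word edge.
[+RTR] positions on the surface: 3 4 5 6 9 10 12.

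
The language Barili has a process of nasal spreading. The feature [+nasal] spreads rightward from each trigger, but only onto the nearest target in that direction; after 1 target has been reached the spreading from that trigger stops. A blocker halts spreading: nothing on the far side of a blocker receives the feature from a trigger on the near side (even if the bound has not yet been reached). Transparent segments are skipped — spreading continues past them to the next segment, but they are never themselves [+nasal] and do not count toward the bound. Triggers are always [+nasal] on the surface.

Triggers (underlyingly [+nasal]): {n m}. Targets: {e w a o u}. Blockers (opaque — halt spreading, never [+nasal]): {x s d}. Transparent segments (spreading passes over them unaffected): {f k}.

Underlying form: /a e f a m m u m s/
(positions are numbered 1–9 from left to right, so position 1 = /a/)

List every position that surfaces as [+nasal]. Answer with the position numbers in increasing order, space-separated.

5 6 7 8

From /m/ at 5 rightward: 6 /m/ is itself a trigger — this domain ends here.
From /m/ at 6 rightward: 7 /u/ → [+nasal]; bound reached.
From /m/ at 8 rightward: 9 /s/ blocks.
Targets with no active source: positions 1 2 4 stay [-nasal].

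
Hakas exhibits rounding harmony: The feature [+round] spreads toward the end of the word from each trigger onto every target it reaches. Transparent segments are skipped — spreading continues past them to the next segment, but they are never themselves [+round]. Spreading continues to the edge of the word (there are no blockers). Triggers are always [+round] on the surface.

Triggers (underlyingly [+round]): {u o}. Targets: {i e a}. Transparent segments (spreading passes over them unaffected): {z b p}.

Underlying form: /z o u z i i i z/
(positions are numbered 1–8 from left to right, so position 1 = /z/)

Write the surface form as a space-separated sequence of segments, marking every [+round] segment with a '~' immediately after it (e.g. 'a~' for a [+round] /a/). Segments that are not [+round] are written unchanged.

z o~ u~ z i~ i~ i~ z

From /o/ at 2 rightward: 3 /u/ is itself a trigger — this domain ends here.
From /u/ at 3 rightward: 4 /z/ transparent; 5 /i/ → [+round]; 6 /i/ → [+round]; 7 /i/ → [+round]; 8 /z/ transparent; word edge.
[+round] positions on the surface: 2 3 5 6 7.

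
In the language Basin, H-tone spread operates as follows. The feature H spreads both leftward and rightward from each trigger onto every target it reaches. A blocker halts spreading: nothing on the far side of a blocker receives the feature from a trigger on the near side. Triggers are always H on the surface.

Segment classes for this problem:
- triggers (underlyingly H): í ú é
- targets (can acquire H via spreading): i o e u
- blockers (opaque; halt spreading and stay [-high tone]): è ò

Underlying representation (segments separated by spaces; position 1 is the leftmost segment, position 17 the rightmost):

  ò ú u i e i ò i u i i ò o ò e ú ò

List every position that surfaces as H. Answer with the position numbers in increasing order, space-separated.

From /ú/ at 2 rightward: 3 /u/ → H; 4 /i/ → H; 5 /e/ → H; 6 /i/ → H; 7 /ò/ blocks.
From /ú/ at 2 leftward: 1 /ò/ blocks.
From /ú/ at 16 rightward: 17 /ò/ blocks.
From /ú/ at 16 leftward: 15 /e/ → H; 14 /ò/ blocks.
Targets with no active source: positions 8 9 10 11 13 stay [-high tone].

2 3 4 5 6 15 16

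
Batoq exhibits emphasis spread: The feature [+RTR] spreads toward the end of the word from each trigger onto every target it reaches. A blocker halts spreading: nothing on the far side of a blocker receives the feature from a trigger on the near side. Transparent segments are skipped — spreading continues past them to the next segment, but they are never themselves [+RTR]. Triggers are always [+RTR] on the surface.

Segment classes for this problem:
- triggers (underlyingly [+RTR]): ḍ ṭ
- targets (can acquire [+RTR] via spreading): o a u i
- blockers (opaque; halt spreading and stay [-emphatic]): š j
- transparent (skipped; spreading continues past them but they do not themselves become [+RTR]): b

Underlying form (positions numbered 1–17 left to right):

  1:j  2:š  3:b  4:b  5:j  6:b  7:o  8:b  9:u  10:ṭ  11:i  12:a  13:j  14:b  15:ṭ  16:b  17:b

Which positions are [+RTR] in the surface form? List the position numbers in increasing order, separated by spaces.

10 11 12 15

From /ṭ/ at 10 rightward: 11 /i/ → [+RTR]; 12 /a/ → [+RTR]; 13 /j/ blocks.
From /ṭ/ at 15 rightward: 16 /b/ transparent; 17 /b/ transparent; word edge.
Targets with no active source: positions 7 9 stay [-emphatic].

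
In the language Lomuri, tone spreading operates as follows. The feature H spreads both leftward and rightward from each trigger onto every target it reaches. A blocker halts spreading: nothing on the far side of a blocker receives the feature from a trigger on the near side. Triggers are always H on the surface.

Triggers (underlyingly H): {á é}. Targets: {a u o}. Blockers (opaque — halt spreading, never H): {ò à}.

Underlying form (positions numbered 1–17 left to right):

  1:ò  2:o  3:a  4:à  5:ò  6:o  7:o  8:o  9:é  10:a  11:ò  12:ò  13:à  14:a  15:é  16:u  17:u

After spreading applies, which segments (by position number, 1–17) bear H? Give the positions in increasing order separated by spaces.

6 7 8 9 10 14 15 16 17

From /é/ at 9 rightward: 10 /a/ → H; 11 /ò/ blocks.
From /é/ at 9 leftward: 8 /o/ → H; 7 /o/ → H; 6 /o/ → H; 5 /ò/ blocks.
From /é/ at 15 rightward: 16 /u/ → H; 17 /u/ → H; word edge.
From /é/ at 15 leftward: 14 /a/ → H; 13 /à/ blocks.
Targets with no active source: positions 2 3 stay [-high tone].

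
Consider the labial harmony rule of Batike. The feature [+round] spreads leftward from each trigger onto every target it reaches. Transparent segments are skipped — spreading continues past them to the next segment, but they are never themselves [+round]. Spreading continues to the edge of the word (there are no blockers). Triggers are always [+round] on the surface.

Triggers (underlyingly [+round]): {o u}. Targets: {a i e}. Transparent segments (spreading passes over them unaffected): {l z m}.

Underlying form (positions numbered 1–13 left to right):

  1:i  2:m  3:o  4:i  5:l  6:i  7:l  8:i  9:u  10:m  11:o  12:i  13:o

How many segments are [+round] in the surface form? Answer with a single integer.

9

From /o/ at 3 leftward: 2 /m/ transparent; 1 /i/ → [+round]; word edge.
From /u/ at 9 leftward: 8 /i/ → [+round]; 7 /l/ transparent; 6 /i/ → [+round]; 5 /l/ transparent; 4 /i/ → [+round]; 3 /o/ is itself a trigger — this domain ends here.
From /o/ at 11 leftward: 10 /m/ transparent; 9 /u/ is itself a trigger — this domain ends here.
From /o/ at 13 leftward: 12 /i/ → [+round]; 11 /o/ is itself a trigger — this domain ends here.
[+round] positions on the surface: 1 3 4 6 8 9 11 12 13.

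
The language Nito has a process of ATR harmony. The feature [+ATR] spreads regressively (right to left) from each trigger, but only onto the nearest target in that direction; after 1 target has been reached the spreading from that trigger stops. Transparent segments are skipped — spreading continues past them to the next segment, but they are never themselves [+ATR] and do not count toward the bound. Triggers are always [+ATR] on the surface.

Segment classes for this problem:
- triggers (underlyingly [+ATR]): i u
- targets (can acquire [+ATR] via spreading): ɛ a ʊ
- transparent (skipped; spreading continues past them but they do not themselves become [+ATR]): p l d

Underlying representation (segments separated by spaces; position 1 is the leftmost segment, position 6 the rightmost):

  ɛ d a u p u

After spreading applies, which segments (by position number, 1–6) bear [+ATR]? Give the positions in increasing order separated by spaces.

From /u/ at 4 leftward: 3 /a/ → [+ATR]; bound reached.
From /u/ at 6 leftward: 5 /p/ transparent; 4 /u/ is itself a trigger — this domain ends here.
Target with no active source: position 1 stays [-ATR].

3 4 6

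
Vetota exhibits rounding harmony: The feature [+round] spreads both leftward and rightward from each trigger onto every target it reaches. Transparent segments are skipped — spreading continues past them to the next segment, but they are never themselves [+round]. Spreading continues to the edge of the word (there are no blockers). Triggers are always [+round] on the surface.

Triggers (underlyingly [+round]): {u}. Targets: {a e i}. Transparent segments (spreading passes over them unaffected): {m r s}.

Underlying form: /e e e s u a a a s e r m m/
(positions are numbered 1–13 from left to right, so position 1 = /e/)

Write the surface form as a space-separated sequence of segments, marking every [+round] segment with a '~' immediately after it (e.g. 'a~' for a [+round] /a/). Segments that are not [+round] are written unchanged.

From /u/ at 5 rightward: 6 /a/ → [+round]; 7 /a/ → [+round]; 8 /a/ → [+round]; 9 /s/ transparent; 10 /e/ → [+round]; 11 /r/ transparent; 12 /m/ transparent; 13 /m/ transparent; word edge.
From /u/ at 5 leftward: 4 /s/ transparent; 3 /e/ → [+round]; 2 /e/ → [+round]; 1 /e/ → [+round]; word edge.
[+round] positions on the surface: 1 2 3 5 6 7 8 10.

e~ e~ e~ s u~ a~ a~ a~ s e~ r m m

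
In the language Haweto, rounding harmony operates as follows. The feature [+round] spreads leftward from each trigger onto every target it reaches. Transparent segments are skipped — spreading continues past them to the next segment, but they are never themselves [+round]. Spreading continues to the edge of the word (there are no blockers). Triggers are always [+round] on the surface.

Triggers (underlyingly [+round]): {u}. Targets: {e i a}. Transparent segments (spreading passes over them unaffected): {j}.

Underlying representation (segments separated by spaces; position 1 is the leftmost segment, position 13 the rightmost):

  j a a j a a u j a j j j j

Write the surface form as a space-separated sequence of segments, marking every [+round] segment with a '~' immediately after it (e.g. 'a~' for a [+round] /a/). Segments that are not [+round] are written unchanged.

From /u/ at 7 leftward: 6 /a/ → [+round]; 5 /a/ → [+round]; 4 /j/ transparent; 3 /a/ → [+round]; 2 /a/ → [+round]; 1 /j/ transparent; word edge.
Target with no active source: position 9 stays [-round].
[+round] positions on the surface: 2 3 5 6 7.

j a~ a~ j a~ a~ u~ j a j j j j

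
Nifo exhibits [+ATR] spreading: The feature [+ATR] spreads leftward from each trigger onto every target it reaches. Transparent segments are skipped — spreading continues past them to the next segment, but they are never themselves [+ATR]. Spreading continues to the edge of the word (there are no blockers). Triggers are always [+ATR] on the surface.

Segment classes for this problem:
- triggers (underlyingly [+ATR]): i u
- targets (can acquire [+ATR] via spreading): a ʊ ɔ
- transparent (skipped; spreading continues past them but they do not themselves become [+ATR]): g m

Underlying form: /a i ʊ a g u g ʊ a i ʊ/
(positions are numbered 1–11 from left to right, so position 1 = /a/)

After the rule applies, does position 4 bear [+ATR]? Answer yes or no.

From /i/ at 2 leftward: 1 /a/ → [+ATR]; word edge.
From /u/ at 6 leftward: 5 /g/ transparent; 4 /a/ → [+ATR]; 3 /ʊ/ → [+ATR]; 2 /i/ is itself a trigger — this domain ends here.
From /i/ at 10 leftward: 9 /a/ → [+ATR]; 8 /ʊ/ → [+ATR]; 7 /g/ transparent; 6 /u/ is itself a trigger — this domain ends here.
Target with no active source: position 11 stays [-ATR].
[+ATR] positions on the surface: 1 2 3 4 6 8 9 10.

yes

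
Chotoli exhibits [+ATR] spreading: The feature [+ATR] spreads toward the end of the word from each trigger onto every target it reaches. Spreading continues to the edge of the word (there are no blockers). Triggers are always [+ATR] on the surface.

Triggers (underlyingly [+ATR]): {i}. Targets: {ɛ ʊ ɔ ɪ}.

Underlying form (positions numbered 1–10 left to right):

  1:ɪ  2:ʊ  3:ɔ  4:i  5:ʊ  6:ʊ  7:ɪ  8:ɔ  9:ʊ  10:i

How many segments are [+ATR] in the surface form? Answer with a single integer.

From /i/ at 4 rightward: 5 /ʊ/ → [+ATR]; 6 /ʊ/ → [+ATR]; 7 /ɪ/ → [+ATR]; 8 /ɔ/ → [+ATR]; 9 /ʊ/ → [+ATR]; 10 /i/ is itself a trigger — this domain ends here.
From /i/ at 10 rightward: word edge.
Targets with no active source: positions 1 2 3 stay [-ATR].
[+ATR] positions on the surface: 4 5 6 7 8 9 10.

7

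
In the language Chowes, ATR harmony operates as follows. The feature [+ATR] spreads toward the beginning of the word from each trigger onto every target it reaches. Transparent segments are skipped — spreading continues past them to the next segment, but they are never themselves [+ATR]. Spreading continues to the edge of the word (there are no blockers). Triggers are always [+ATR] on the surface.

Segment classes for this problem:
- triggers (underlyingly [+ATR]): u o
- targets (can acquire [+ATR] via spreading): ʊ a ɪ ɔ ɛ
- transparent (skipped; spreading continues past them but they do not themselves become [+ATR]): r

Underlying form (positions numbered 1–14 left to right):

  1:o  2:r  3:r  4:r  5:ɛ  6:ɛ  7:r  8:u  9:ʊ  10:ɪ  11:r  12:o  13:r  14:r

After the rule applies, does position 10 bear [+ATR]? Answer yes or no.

From /o/ at 1 leftward: word edge.
From /u/ at 8 leftward: 7 /r/ transparent; 6 /ɛ/ → [+ATR]; 5 /ɛ/ → [+ATR]; 4 /r/ transparent; 3 /r/ transparent; 2 /r/ transparent; 1 /o/ is itself a trigger — this domain ends here.
From /o/ at 12 leftward: 11 /r/ transparent; 10 /ɪ/ → [+ATR]; 9 /ʊ/ → [+ATR]; 8 /u/ is itself a trigger — this domain ends here.
[+ATR] positions on the surface: 1 5 6 8 9 10 12.

yes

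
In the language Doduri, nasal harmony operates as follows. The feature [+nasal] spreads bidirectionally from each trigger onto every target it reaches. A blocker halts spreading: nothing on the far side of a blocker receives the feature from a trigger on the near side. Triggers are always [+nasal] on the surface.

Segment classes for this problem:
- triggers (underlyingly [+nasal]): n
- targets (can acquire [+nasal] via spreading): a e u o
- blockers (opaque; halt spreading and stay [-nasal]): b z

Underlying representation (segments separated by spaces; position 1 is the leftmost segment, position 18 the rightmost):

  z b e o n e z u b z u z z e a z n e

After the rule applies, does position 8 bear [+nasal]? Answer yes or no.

From /n/ at 5 rightward: 6 /e/ → [+nasal]; 7 /z/ blocks.
From /n/ at 5 leftward: 4 /o/ → [+nasal]; 3 /e/ → [+nasal]; 2 /b/ blocks.
From /n/ at 17 rightward: 18 /e/ → [+nasal]; word edge.
From /n/ at 17 leftward: 16 /z/ blocks.
Targets with no active source: positions 8 11 14 15 stay [-nasal].
[+nasal] positions on the surface: 3 4 5 6 17 18.

no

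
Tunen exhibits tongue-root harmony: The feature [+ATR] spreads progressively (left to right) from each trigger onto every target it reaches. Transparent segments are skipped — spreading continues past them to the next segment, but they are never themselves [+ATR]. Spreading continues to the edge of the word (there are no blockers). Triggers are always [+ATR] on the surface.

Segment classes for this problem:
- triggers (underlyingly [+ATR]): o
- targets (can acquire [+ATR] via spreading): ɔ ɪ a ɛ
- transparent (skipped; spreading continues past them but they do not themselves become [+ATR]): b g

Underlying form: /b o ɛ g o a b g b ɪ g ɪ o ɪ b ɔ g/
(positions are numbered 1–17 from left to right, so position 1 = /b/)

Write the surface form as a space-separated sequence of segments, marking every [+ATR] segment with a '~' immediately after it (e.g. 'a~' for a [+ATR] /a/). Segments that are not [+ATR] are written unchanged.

From /o/ at 2 rightward: 3 /ɛ/ → [+ATR]; 4 /g/ transparent; 5 /o/ is itself a trigger — this domain ends here.
From /o/ at 5 rightward: 6 /a/ → [+ATR]; 7 /b/ transparent; 8 /g/ transparent; 9 /b/ transparent; 10 /ɪ/ → [+ATR]; 11 /g/ transparent; 12 /ɪ/ → [+ATR]; 13 /o/ is itself a trigger — this domain ends here.
From /o/ at 13 rightward: 14 /ɪ/ → [+ATR]; 15 /b/ transparent; 16 /ɔ/ → [+ATR]; 17 /g/ transparent; word edge.
[+ATR] positions on the surface: 2 3 5 6 10 12 13 14 16.

b o~ ɛ~ g o~ a~ b g b ɪ~ g ɪ~ o~ ɪ~ b ɔ~ g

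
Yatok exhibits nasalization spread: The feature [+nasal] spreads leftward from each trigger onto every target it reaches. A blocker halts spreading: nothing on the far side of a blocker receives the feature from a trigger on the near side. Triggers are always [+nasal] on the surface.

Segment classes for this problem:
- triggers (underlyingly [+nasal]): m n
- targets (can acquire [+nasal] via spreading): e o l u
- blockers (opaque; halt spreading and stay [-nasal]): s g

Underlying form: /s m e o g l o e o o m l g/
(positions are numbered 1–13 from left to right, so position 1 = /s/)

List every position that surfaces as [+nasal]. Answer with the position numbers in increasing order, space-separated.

2 6 7 8 9 10 11

From /m/ at 2 leftward: 1 /s/ blocks.
From /m/ at 11 leftward: 10 /o/ → [+nasal]; 9 /o/ → [+nasal]; 8 /e/ → [+nasal]; 7 /o/ → [+nasal]; 6 /l/ → [+nasal]; 5 /g/ blocks.
Targets with no active source: positions 3 4 12 stay [-nasal].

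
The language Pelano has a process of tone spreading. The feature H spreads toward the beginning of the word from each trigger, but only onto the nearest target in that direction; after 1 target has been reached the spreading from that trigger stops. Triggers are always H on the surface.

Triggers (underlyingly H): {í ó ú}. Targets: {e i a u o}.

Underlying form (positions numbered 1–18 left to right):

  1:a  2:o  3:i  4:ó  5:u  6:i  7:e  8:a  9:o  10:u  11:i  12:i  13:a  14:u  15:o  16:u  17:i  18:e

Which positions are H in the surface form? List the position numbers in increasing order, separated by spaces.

From /ó/ at 4 leftward: 3 /i/ → H; bound reached.
Targets with no active source: positions 1 2 5 6 7 8 9 10 11 12 13 14 15 16 17 18 stay [-high tone].

3 4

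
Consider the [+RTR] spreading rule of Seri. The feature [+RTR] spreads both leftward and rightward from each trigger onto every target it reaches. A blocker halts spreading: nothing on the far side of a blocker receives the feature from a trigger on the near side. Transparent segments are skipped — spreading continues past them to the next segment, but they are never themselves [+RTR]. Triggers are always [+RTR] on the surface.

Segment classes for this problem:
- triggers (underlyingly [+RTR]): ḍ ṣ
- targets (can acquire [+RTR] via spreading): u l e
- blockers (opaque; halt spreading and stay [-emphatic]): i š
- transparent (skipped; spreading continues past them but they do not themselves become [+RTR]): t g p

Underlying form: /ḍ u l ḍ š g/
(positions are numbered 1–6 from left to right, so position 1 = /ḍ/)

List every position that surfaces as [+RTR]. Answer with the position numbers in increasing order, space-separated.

From /ḍ/ at 1 rightward: 2 /u/ → [+RTR]; 3 /l/ → [+RTR]; 4 /ḍ/ is itself a trigger — this domain ends here.
From /ḍ/ at 1 leftward: word edge.
From /ḍ/ at 4 rightward: 5 /š/ blocks.
From /ḍ/ at 4 leftward: 3 /l/ → [+RTR]; 2 /u/ → [+RTR]; 1 /ḍ/ is itself a trigger — this domain ends here.

1 2 3 4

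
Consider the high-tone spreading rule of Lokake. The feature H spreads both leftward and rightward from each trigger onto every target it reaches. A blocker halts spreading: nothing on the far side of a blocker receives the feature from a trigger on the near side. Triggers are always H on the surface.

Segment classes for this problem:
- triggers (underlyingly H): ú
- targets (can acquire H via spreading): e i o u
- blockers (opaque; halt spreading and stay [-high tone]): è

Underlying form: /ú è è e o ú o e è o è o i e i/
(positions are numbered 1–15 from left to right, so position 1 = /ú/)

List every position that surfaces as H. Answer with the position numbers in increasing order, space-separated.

From /ú/ at 1 rightward: 2 /è/ blocks.
From /ú/ at 1 leftward: word edge.
From /ú/ at 6 rightward: 7 /o/ → H; 8 /e/ → H; 9 /è/ blocks.
From /ú/ at 6 leftward: 5 /o/ → H; 4 /e/ → H; 3 /è/ blocks.
Targets with no active source: positions 10 12 13 14 15 stay [-high tone].

1 4 5 6 7 8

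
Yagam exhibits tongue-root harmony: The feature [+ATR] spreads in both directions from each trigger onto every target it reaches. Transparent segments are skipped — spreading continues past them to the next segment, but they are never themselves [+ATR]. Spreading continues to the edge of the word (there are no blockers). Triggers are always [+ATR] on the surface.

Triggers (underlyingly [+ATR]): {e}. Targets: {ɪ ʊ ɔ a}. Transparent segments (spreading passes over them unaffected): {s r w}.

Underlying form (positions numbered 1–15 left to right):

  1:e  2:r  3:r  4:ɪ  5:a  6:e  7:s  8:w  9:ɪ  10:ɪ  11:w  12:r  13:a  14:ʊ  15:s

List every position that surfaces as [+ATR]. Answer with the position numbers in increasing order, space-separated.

1 4 5 6 9 10 13 14

From /e/ at 1 rightward: 2 /r/ transparent; 3 /r/ transparent; 4 /ɪ/ → [+ATR]; 5 /a/ → [+ATR]; 6 /e/ is itself a trigger — this domain ends here.
From /e/ at 1 leftward: word edge.
From /e/ at 6 rightward: 7 /s/ transparent; 8 /w/ transparent; 9 /ɪ/ → [+ATR]; 10 /ɪ/ → [+ATR]; 11 /w/ transparent; 12 /r/ transparent; 13 /a/ → [+ATR]; 14 /ʊ/ → [+ATR]; 15 /s/ transparent; word edge.
From /e/ at 6 leftward: 5 /a/ → [+ATR]; 4 /ɪ/ → [+ATR]; 3 /r/ transparent; 2 /r/ transparent; 1 /e/ is itself a trigger — this domain ends here.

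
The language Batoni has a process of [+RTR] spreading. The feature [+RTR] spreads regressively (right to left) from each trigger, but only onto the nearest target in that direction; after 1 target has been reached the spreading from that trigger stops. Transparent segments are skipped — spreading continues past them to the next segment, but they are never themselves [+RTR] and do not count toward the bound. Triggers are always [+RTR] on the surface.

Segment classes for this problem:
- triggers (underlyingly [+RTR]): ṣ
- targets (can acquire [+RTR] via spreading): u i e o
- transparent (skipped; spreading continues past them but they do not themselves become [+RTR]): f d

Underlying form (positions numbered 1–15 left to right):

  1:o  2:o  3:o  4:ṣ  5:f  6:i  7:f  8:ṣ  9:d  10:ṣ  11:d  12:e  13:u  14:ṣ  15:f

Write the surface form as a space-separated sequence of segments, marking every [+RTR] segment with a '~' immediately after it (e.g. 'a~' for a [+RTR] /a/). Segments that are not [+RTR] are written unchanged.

From /ṣ/ at 4 leftward: 3 /o/ → [+RTR]; bound reached.
From /ṣ/ at 8 leftward: 7 /f/ transparent; 6 /i/ → [+RTR]; bound reached.
From /ṣ/ at 10 leftward: 9 /d/ transparent; 8 /ṣ/ is itself a trigger — this domain ends here.
From /ṣ/ at 14 leftward: 13 /u/ → [+RTR]; bound reached.
Targets with no active source: positions 1 2 12 stay [-emphatic].
[+RTR] positions on the surface: 3 4 6 8 10 13 14.

o o o~ ṣ~ f i~ f ṣ~ d ṣ~ d e u~ ṣ~ f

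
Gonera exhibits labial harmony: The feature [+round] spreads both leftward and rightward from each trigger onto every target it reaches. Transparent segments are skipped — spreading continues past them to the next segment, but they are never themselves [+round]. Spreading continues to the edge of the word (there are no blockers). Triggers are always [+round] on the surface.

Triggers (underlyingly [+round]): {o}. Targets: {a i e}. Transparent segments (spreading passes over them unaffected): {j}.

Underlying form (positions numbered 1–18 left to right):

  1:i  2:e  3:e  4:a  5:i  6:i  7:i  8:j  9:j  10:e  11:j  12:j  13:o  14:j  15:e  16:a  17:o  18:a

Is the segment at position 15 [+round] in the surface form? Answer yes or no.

yes

From /o/ at 13 rightward: 14 /j/ transparent; 15 /e/ → [+round]; 16 /a/ → [+round]; 17 /o/ is itself a trigger — this domain ends here.
From /o/ at 13 leftward: 12 /j/ transparent; 11 /j/ transparent; 10 /e/ → [+round]; 9 /j/ transparent; 8 /j/ transparent; 7 /i/ → [+round]; 6 /i/ → [+round]; 5 /i/ → [+round]; 4 /a/ → [+round]; 3 /e/ → [+round]; 2 /e/ → [+round]; 1 /i/ → [+round]; word edge.
From /o/ at 17 rightward: 18 /a/ → [+round]; word edge.
From /o/ at 17 leftward: 16 /a/ → [+round]; 15 /e/ → [+round]; 14 /j/ transparent; 13 /o/ is itself a trigger — this domain ends here.
[+round] positions on the surface: 1 2 3 4 5 6 7 10 13 15 16 17 18.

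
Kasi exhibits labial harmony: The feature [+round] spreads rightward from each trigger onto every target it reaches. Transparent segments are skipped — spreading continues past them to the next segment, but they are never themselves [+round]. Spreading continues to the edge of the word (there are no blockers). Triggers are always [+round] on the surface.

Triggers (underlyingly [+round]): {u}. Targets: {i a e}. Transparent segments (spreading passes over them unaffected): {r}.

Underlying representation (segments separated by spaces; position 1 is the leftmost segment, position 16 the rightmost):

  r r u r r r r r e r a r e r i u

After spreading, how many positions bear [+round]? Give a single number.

6

From /u/ at 3 rightward: 4 /r/ transparent; 5 /r/ transparent; 6 /r/ transparent; 7 /r/ transparent; 8 /r/ transparent; 9 /e/ → [+round]; 10 /r/ transparent; 11 /a/ → [+round]; 12 /r/ transparent; 13 /e/ → [+round]; 14 /r/ transparent; 15 /i/ → [+round]; 16 /u/ is itself a trigger — this domain ends here.
From /u/ at 16 rightward: word edge.
[+round] positions on the surface: 3 9 11 13 15 16.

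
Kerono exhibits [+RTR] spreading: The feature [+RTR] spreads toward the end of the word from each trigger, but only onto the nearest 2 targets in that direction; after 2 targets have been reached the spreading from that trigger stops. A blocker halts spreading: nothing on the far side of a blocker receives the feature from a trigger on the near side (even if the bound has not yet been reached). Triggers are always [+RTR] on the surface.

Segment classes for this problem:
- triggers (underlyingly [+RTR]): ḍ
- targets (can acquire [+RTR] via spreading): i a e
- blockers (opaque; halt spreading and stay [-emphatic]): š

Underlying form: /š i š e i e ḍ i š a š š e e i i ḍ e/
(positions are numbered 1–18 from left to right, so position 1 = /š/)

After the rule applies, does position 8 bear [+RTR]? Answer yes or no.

yes

From /ḍ/ at 7 rightward: 8 /i/ → [+RTR]; 9 /š/ blocks.
From /ḍ/ at 17 rightward: 18 /e/ → [+RTR]; word edge.
Targets with no active source: positions 2 4 5 6 10 13 14 15 16 stay [-emphatic].
[+RTR] positions on the surface: 7 8 17 18.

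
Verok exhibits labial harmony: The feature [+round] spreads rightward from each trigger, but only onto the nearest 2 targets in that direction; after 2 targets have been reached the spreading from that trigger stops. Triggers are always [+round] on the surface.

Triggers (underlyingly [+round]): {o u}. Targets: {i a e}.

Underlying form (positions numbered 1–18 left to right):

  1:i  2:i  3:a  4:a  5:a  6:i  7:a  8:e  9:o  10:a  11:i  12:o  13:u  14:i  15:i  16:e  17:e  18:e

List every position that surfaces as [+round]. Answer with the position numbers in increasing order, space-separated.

9 10 11 12 13 14 15

From /o/ at 9 rightward: 10 /a/ → [+round]; 11 /i/ → [+round]; bound reached.
From /o/ at 12 rightward: 13 /u/ is itself a trigger — this domain ends here.
From /u/ at 13 rightward: 14 /i/ → [+round]; 15 /i/ → [+round]; bound reached.
Targets with no active source: positions 1 2 3 4 5 6 7 8 16 17 18 stay [-round].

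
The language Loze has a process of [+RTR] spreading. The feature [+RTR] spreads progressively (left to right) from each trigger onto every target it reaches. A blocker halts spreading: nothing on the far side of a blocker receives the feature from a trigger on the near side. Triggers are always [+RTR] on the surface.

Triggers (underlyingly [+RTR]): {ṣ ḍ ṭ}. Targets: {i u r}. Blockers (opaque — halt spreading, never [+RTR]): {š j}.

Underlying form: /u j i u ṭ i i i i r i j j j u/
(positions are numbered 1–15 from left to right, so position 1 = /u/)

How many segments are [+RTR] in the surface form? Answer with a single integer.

7

From /ṭ/ at 5 rightward: 6 /i/ → [+RTR]; 7 /i/ → [+RTR]; 8 /i/ → [+RTR]; 9 /i/ → [+RTR]; 10 /r/ → [+RTR]; 11 /i/ → [+RTR]; 12 /j/ blocks.
Targets with no active source: positions 1 3 4 15 stay [-emphatic].
[+RTR] positions on the surface: 5 6 7 8 9 10 11.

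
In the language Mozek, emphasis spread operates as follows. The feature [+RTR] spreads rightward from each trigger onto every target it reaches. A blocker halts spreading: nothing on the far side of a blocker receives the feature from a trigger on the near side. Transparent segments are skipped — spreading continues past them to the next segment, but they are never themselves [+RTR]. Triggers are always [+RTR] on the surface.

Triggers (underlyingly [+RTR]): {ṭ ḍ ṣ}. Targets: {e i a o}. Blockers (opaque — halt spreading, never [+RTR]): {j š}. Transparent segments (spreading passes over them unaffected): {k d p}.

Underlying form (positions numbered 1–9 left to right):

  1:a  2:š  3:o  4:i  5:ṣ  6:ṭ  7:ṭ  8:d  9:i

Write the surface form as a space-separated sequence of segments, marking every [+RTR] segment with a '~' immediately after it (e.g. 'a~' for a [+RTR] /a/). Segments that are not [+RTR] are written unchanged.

a š o i ṣ~ ṭ~ ṭ~ d i~

From /ṣ/ at 5 rightward: 6 /ṭ/ is itself a trigger — this domain ends here.
From /ṭ/ at 6 rightward: 7 /ṭ/ is itself a trigger — this domain ends here.
From /ṭ/ at 7 rightward: 8 /d/ transparent; 9 /i/ → [+RTR]; word edge.
Targets with no active source: positions 1 3 4 stay [-emphatic].
[+RTR] positions on the surface: 5 6 7 9.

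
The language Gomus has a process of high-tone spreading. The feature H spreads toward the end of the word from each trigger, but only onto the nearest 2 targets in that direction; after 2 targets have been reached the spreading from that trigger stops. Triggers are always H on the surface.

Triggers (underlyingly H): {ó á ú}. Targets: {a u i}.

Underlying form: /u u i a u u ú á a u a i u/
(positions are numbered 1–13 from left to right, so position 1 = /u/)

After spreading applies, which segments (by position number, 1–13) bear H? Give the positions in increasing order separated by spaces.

7 8 9 10

From /ú/ at 7 rightward: 8 /á/ is itself a trigger — this domain ends here.
From /á/ at 8 rightward: 9 /a/ → H; 10 /u/ → H; bound reached.
Targets with no active source: positions 1 2 3 4 5 6 11 12 13 stay [-high tone].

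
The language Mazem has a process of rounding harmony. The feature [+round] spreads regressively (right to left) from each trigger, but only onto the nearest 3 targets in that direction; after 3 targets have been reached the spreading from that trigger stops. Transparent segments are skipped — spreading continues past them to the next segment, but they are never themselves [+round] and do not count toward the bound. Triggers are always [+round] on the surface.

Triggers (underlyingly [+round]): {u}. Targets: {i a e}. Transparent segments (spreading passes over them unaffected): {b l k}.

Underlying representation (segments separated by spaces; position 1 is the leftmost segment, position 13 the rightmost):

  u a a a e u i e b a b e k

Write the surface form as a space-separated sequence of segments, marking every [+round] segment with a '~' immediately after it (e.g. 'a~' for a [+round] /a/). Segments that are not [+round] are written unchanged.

u~ a a~ a~ e~ u~ i e b a b e k

From /u/ at 1 leftward: word edge.
From /u/ at 6 leftward: 5 /e/ → [+round]; 4 /a/ → [+round]; 3 /a/ → [+round]; bound reached.
Targets with no active source: positions 2 7 8 10 12 stay [-round].
[+round] positions on the surface: 1 3 4 5 6.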